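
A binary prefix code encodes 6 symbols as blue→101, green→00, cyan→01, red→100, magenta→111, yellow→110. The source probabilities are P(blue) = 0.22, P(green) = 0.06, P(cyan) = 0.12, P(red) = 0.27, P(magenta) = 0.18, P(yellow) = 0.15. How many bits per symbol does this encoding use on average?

L̄ = Σ pᵢ·ℓᵢ = 0.22·3 + 0.06·2 + 0.12·2 + 0.27·3 + 0.18·3 + 0.15·3 = 2.82 bits/symbol.

2.82 bits/symbol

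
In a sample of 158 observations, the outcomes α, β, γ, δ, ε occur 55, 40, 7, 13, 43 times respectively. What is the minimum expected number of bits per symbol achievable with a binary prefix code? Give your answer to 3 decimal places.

2.127 bits/symbol

Probabilities are the counts divided by 158.
Repeatedly combine the two least-probable nodes; the expected code length is the sum of the merged weights.
merge 7/158 + 13/158 → 10/79
merge 10/79 + 20/79 → 30/79
merge 43/158 + 55/158 → 49/79
merge 30/79 + 49/79 → 1
L = 10/79 + 30/79 + 49/79 + 1 = 168/79 ≈ 2.127 bits/symbol.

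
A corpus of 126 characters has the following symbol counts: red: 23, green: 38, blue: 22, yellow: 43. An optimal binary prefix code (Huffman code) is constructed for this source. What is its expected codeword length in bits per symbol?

Probabilities are the counts divided by 126.
Repeatedly combine the two least-probable nodes; the expected code length is the sum of the merged weights.
merge 11/63 + 23/126 → 5/14
merge 19/63 + 43/126 → 9/14
merge 5/14 + 9/14 → 1
L = 5/14 + 9/14 + 1 = 2 bits/symbol.

2 bits/symbol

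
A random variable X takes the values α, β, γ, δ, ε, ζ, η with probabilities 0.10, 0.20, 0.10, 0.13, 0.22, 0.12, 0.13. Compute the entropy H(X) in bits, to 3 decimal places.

H = −Σ pᵢ log₂ pᵢ.
−0.10·log₂(0.10) = 0.3322
−0.20·log₂(0.20) = 0.4644
−0.10·log₂(0.10) = 0.3322
−0.13·log₂(0.13) = 0.3826
−0.22·log₂(0.22) = 0.4806
−0.12·log₂(0.12) = 0.3671
−0.13·log₂(0.13) = 0.3826
Sum ≈ 2.7417 → 2.742 bits.

2.742 bits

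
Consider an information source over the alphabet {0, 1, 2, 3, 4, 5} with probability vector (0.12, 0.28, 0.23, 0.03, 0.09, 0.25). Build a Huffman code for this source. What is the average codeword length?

Repeatedly combine the two least-probable nodes; the expected code length is the sum of the merged weights.
merge 3/100 + 9/100 → 3/25
merge 3/25 + 3/25 → 6/25
merge 23/100 + 6/25 → 47/100
merge 1/4 + 7/25 → 53/100
merge 47/100 + 53/100 → 1
L = 3/25 + 6/25 + 47/100 + 53/100 + 1 = 59/25 = 2.36 bits/symbol.

2.36 bits/symbol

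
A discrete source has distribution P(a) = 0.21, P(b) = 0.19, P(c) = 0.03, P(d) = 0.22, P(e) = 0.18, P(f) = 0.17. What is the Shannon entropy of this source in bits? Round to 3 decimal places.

2.440 bits

H = −Σ pᵢ log₂ pᵢ.
−0.21·log₂(0.21) = 0.4728
−0.19·log₂(0.19) = 0.4552
−0.03·log₂(0.03) = 0.1518
−0.22·log₂(0.22) = 0.4806
−0.18·log₂(0.18) = 0.4453
−0.17·log₂(0.17) = 0.4346
Sum ≈ 2.4403 → 2.440 bits.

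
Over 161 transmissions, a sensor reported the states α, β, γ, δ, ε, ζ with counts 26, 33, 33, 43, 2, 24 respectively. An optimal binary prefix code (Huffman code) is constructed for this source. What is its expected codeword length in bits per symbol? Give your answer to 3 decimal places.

Probabilities are the counts divided by 161.
Repeatedly combine the two least-probable nodes; the expected code length is the sum of the merged weights.
merge 2/161 + 24/161 → 26/161
merge 26/161 + 26/161 → 52/161
merge 33/161 + 33/161 → 66/161
merge 43/161 + 52/161 → 95/161
merge 66/161 + 95/161 → 1
L = 26/161 + 52/161 + 66/161 + 95/161 + 1 = 400/161 ≈ 2.484 bits/symbol.

2.484 bits/symbol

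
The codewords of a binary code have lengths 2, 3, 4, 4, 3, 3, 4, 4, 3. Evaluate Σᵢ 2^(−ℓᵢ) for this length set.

1

With common denominator 2^4 = 16: Σ 2^(−ℓᵢ) = 4/16 + 2/16 + 1/16 + 1/16 + 2/16 + 2/16 + 1/16 + 1/16 + 2/16 = 16/16 = 1.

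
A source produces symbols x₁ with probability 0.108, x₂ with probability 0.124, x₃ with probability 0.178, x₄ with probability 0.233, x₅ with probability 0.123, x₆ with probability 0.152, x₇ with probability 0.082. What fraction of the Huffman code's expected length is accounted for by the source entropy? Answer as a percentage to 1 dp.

Entropy H = −Σ p log₂ p ≈ 2.7340 bits.
Huffman merges: 41/500+27/250→19/100; 123/1000+31/250→247/1000; 19/125+89/500→33/100; 19/100+233/1000→423/1000; 247/1000+33/100→577/1000; 423/1000+577/1000→1. L = 2767/1000 ≈ 2.7670.
Efficiency = H/L = 2.7340/2.7670 = 98.8%.

98.8%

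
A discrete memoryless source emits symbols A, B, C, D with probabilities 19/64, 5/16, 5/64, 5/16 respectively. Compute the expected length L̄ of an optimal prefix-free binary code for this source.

Repeatedly combine the two least-probable nodes; the expected code length is the sum of the merged weights.
merge 5/64 + 19/64 → 3/8
merge 5/16 + 5/16 → 5/8
merge 3/8 + 5/8 → 1
L = 3/8 + 5/8 + 1 = 2 bits/symbol.

2 bits/symbol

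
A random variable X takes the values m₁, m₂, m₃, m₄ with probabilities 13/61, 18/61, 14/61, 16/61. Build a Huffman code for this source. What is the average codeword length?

2 bits/symbol

Repeatedly combine the two least-probable nodes; the expected code length is the sum of the merged weights.
merge 13/61 + 14/61 → 27/61
merge 16/61 + 18/61 → 34/61
merge 27/61 + 34/61 → 1
L = 27/61 + 34/61 + 1 = 2 bits/symbol.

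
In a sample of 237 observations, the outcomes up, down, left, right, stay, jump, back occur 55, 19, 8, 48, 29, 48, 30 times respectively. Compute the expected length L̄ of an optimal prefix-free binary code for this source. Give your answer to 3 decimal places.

2.679 bits/symbol

Probabilities are the counts divided by 237.
Repeatedly combine the two least-probable nodes; the expected code length is the sum of the merged weights.
merge 8/237 + 19/237 → 9/79
merge 9/79 + 29/237 → 56/237
merge 10/79 + 16/79 → 26/79
merge 16/79 + 55/237 → 103/237
merge 56/237 + 26/79 → 134/237
merge 103/237 + 134/237 → 1
L = 9/79 + 56/237 + 26/79 + 103/237 + 134/237 + 1 = 635/237 ≈ 2.679 bits/symbol.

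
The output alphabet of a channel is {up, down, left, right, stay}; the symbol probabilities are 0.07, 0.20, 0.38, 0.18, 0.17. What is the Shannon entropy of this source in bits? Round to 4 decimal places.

2.1433 bits

H = −Σ pᵢ log₂ pᵢ.
−0.07·log₂(0.07) = 0.2686
−0.20·log₂(0.20) = 0.4644
−0.38·log₂(0.38) = 0.5305
−0.18·log₂(0.18) = 0.4453
−0.17·log₂(0.17) = 0.4346
Sum ≈ 2.1433 → 2.1433 bits.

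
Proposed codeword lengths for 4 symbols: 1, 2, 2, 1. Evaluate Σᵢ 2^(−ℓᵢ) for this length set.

With common denominator 2^2 = 4: Σ 2^(−ℓᵢ) = 2/4 + 1/4 + 1/4 + 2/4 = 6/4 = 1.5.

1.5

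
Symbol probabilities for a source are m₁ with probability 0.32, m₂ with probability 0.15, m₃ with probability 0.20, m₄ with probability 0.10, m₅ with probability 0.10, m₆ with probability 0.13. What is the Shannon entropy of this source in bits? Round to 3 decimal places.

2.448 bits

H = −Σ pᵢ log₂ pᵢ.
−0.32·log₂(0.32) = 0.5260
−0.15·log₂(0.15) = 0.4105
−0.20·log₂(0.20) = 0.4644
−0.10·log₂(0.10) = 0.3322
−0.10·log₂(0.10) = 0.3322
−0.13·log₂(0.13) = 0.3826
Sum ≈ 2.4480 → 2.448 bits.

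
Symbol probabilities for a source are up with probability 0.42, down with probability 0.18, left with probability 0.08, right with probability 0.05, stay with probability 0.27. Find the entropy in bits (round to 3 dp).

1.989 bits

H = −Σ pᵢ log₂ pᵢ.
−0.42·log₂(0.42) = 0.5256
−0.18·log₂(0.18) = 0.4453
−0.08·log₂(0.08) = 0.2915
−0.05·log₂(0.05) = 0.2161
−0.27·log₂(0.27) = 0.5100
Sum ≈ 1.9886 → 1.989 bits.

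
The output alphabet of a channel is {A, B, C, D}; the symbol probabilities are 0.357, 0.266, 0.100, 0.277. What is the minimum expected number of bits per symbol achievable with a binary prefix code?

2 bits/symbol

Repeatedly combine the two least-probable nodes; the expected code length is the sum of the merged weights.
merge 1/10 + 133/500 → 183/500
merge 277/1000 + 357/1000 → 317/500
merge 183/500 + 317/500 → 1
L = 183/500 + 317/500 + 1 = 2 bits/symbol.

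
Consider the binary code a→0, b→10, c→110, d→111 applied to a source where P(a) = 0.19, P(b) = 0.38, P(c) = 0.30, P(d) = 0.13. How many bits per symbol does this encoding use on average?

L̄ = Σ pᵢ·ℓᵢ = 0.19·1 + 0.38·2 + 0.30·3 + 0.13·3 = 2.24 bits/symbol.

2.24 bits/symbol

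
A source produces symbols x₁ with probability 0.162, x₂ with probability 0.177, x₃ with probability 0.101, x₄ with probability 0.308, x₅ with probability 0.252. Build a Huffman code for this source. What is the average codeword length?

2.263 bits/symbol

Repeatedly combine the two least-probable nodes; the expected code length is the sum of the merged weights.
merge 101/1000 + 81/500 → 263/1000
merge 177/1000 + 63/250 → 429/1000
merge 263/1000 + 77/250 → 571/1000
merge 429/1000 + 571/1000 → 1
L = 263/1000 + 429/1000 + 571/1000 + 1 = 2263/1000 = 2.263 bits/symbol.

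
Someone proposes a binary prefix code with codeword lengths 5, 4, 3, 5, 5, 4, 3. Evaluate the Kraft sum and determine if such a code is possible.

With common denominator 2^5 = 32: Σ 2^(−ℓᵢ) = 1/32 + 2/32 + 4/32 + 1/32 + 1/32 + 2/32 + 4/32 = 15/32 = 0.46875.
Kraft's inequality requires Σ ≤ 1; here Σ = 0.46875 ≤ 1, so such a prefix code exists.

0.46875; yes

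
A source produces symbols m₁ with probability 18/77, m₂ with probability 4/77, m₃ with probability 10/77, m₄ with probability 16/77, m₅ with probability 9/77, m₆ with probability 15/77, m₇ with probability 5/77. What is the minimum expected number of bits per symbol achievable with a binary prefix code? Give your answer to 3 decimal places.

2.675 bits/symbol

Repeatedly combine the two least-probable nodes; the expected code length is the sum of the merged weights.
merge 4/77 + 5/77 → 9/77
merge 9/77 + 9/77 → 18/77
merge 10/77 + 15/77 → 25/77
merge 16/77 + 18/77 → 34/77
merge 18/77 + 25/77 → 43/77
merge 34/77 + 43/77 → 1
L = 9/77 + 18/77 + 25/77 + 34/77 + 43/77 + 1 = 206/77 ≈ 2.675 bits/symbol.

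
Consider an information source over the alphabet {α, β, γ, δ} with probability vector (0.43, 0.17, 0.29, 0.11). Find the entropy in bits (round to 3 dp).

H = −Σ pᵢ log₂ pᵢ.
−0.43·log₂(0.43) = 0.5236
−0.17·log₂(0.17) = 0.4346
−0.29·log₂(0.29) = 0.5179
−0.11·log₂(0.11) = 0.3503
Sum ≈ 1.8263 → 1.826 bits.

1.826 bits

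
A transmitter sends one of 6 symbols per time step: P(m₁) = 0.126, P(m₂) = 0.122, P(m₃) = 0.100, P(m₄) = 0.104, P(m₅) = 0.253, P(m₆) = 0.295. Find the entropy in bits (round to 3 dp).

H = −Σ pᵢ log₂ pᵢ.
−0.126·log₂(0.126) = 0.3766
−0.122·log₂(0.122) = 0.3703
−0.100·log₂(0.100) = 0.3322
−0.104·log₂(0.104) = 0.3396
−0.253·log₂(0.253) = 0.5016
−0.295·log₂(0.295) = 0.5196
Sum ≈ 2.4398 → 2.440 bits.

2.440 bits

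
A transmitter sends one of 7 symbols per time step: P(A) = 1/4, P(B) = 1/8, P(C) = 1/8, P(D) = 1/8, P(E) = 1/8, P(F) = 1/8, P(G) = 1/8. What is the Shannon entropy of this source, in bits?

Each probability is a power of 1/2, so log₂(1/p) is an integer.
H = Σ p·log₂(1/p) = 1/4·2 + 1/8·3 + 1/8·3 + 1/8·3 + 1/8·3 + 1/8·3 + 1/8·3 = 2.75 bits.

2.75 bits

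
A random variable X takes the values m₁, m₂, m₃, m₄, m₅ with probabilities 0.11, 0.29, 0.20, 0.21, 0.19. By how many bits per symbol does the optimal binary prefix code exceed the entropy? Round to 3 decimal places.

0.039 bits

Entropy H = −Σ p log₂ p ≈ 2.2606 bits.
Huffman merges: 11/100+19/100→3/10; 1/5+21/100→41/100; 29/100+3/10→59/100; 41/100+59/100→1. L = 23/10 ≈ 2.3000.
L − H = 2.3000 − 2.2606 = 0.039 bits.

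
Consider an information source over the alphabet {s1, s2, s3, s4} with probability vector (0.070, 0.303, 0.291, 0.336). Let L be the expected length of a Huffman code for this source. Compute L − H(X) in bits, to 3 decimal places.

Entropy H = −Σ p log₂ p ≈ 1.8374 bits.
Huffman merges: 7/100+291/1000→361/1000; 303/1000+42/125→639/1000; 361/1000+639/1000→1. L = 2 ≈ 2.0000.
L − H = 2.0000 − 1.8374 = 0.163 bits.

0.163 bits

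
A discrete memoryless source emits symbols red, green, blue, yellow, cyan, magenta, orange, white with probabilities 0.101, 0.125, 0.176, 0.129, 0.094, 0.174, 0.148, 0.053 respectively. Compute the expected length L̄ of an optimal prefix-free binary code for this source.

2.971 bits/symbol

Repeatedly combine the two least-probable nodes; the expected code length is the sum of the merged weights.
merge 53/1000 + 47/500 → 147/1000
merge 101/1000 + 1/8 → 113/500
merge 129/1000 + 147/1000 → 69/250
merge 37/250 + 87/500 → 161/500
merge 22/125 + 113/500 → 201/500
merge 69/250 + 161/500 → 299/500
merge 201/500 + 299/500 → 1
L = 147/1000 + 113/500 + 69/250 + 161/500 + 201/500 + 299/500 + 1 = 2971/1000 = 2.971 bits/symbol.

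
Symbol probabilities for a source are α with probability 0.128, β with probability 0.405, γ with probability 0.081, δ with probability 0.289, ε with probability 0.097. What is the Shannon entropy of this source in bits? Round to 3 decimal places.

H = −Σ pᵢ log₂ pᵢ.
−0.128·log₂(0.128) = 0.3796
−0.405·log₂(0.405) = 0.5281
−0.081·log₂(0.081) = 0.2937
−0.289·log₂(0.289) = 0.5176
−0.097·log₂(0.097) = 0.3265
Sum ≈ 2.0455 → 2.045 bits.

2.045 bits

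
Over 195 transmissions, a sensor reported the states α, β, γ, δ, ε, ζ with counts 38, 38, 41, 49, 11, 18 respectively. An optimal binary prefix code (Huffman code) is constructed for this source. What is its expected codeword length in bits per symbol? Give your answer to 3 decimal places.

Probabilities are the counts divided by 195.
Repeatedly combine the two least-probable nodes; the expected code length is the sum of the merged weights.
merge 11/195 + 6/65 → 29/195
merge 29/195 + 38/195 → 67/195
merge 38/195 + 41/195 → 79/195
merge 49/195 + 67/195 → 116/195
merge 79/195 + 116/195 → 1
L = 29/195 + 67/195 + 79/195 + 116/195 + 1 = 162/65 ≈ 2.492 bits/symbol.

2.492 bits/symbol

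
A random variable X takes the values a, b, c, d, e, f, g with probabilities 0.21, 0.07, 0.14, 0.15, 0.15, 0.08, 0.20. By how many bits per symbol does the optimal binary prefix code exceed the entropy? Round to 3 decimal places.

0.025 bits

Entropy H = −Σ p log₂ p ≈ 2.7155 bits.
Huffman merges: 7/100+2/25→3/20; 7/50+3/20→29/100; 3/20+3/20→3/10; 1/5+21/100→41/100; 29/100+3/10→59/100; 41/100+59/100→1. L = 137/50 ≈ 2.7400.
L − H = 2.7400 − 2.7155 = 0.025 bits.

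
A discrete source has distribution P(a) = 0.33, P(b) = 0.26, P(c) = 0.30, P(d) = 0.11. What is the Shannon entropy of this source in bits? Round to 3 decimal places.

1.904 bits

H = −Σ pᵢ log₂ pᵢ.
−0.33·log₂(0.33) = 0.5278
−0.26·log₂(0.26) = 0.5053
−0.30·log₂(0.30) = 0.5211
−0.11·log₂(0.11) = 0.3503
Sum ≈ 1.9045 → 1.904 bits.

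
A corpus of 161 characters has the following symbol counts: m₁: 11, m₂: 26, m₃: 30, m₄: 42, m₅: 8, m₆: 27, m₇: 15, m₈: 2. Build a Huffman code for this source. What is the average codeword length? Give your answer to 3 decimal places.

2.745 bits/symbol

Probabilities are the counts divided by 161.
Repeatedly combine the two least-probable nodes; the expected code length is the sum of the merged weights.
merge 2/161 + 8/161 → 10/161
merge 10/161 + 11/161 → 3/23
merge 15/161 + 3/23 → 36/161
merge 26/161 + 27/161 → 53/161
merge 30/161 + 36/161 → 66/161
merge 6/23 + 53/161 → 95/161
merge 66/161 + 95/161 → 1
L = 10/161 + 3/23 + 36/161 + 53/161 + 66/161 + 95/161 + 1 = 442/161 ≈ 2.745 bits/symbol.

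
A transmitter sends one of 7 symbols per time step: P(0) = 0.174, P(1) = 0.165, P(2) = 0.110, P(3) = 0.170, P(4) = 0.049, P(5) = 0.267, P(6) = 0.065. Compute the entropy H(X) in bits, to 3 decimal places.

H = −Σ pᵢ log₂ pᵢ.
−0.174·log₂(0.174) = 0.4390
−0.165·log₂(0.165) = 0.4289
−0.110·log₂(0.110) = 0.3503
−0.170·log₂(0.170) = 0.4346
−0.049·log₂(0.049) = 0.2132
−0.267·log₂(0.267) = 0.5087
−0.065·log₂(0.065) = 0.2563
Sum ≈ 2.6309 → 2.631 bits.

2.631 bits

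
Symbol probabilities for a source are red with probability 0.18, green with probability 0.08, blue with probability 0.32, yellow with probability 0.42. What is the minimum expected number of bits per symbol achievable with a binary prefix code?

1.84 bits/symbol

Repeatedly combine the two least-probable nodes; the expected code length is the sum of the merged weights.
merge 2/25 + 9/50 → 13/50
merge 13/50 + 8/25 → 29/50
merge 21/50 + 29/50 → 1
L = 13/50 + 29/50 + 1 = 46/25 = 1.84 bits/symbol.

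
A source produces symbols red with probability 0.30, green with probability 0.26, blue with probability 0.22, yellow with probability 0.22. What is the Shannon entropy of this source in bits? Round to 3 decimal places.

H = −Σ pᵢ log₂ pᵢ.
−0.30·log₂(0.30) = 0.5211
−0.26·log₂(0.26) = 0.5053
−0.22·log₂(0.22) = 0.4806
−0.22·log₂(0.22) = 0.4806
Sum ≈ 1.9875 → 1.988 bits.

1.988 bits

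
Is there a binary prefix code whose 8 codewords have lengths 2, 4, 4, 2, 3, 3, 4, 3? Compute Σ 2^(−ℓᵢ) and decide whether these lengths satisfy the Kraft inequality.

With common denominator 2^4 = 16: Σ 2^(−ℓᵢ) = 4/16 + 1/16 + 1/16 + 4/16 + 2/16 + 2/16 + 1/16 + 2/16 = 17/16 = 1.0625.
Kraft's inequality requires Σ ≤ 1; here Σ = 1.0625 > 1, so no such prefix code exists.

1.0625; no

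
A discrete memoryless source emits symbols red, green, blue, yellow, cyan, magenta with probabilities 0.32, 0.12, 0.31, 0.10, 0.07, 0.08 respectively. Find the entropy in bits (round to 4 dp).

2.3092 bits

H = −Σ pᵢ log₂ pᵢ.
−0.32·log₂(0.32) = 0.5260
−0.12·log₂(0.12) = 0.3671
−0.31·log₂(0.31) = 0.5238
−0.10·log₂(0.10) = 0.3322
−0.07·log₂(0.07) = 0.2686
−0.08·log₂(0.08) = 0.2915
Sum ≈ 2.3092 → 2.3092 bits.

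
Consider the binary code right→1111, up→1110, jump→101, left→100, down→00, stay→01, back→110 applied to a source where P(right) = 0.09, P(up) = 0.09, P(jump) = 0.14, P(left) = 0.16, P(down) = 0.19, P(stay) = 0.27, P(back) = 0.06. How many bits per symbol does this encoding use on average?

L̄ = Σ pᵢ·ℓᵢ = 0.09·4 + 0.09·4 + 0.14·3 + 0.16·3 + 0.19·2 + 0.27·2 + 0.06·3 = 2.72 bits/symbol.

2.72 bits/symbol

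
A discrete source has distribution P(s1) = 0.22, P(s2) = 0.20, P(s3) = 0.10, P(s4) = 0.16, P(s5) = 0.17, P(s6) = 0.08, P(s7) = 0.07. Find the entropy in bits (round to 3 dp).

2.695 bits

H = −Σ pᵢ log₂ pᵢ.
−0.22·log₂(0.22) = 0.4806
−0.20·log₂(0.20) = 0.4644
−0.10·log₂(0.10) = 0.3322
−0.16·log₂(0.16) = 0.4230
−0.17·log₂(0.17) = 0.4346
−0.08·log₂(0.08) = 0.2915
−0.07·log₂(0.07) = 0.2686
Sum ≈ 2.6948 → 2.695 bits.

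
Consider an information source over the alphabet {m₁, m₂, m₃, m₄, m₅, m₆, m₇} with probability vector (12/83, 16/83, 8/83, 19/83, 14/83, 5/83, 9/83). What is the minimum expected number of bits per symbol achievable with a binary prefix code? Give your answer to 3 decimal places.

Repeatedly combine the two least-probable nodes; the expected code length is the sum of the merged weights.
merge 5/83 + 8/83 → 13/83
merge 9/83 + 12/83 → 21/83
merge 13/83 + 14/83 → 27/83
merge 16/83 + 19/83 → 35/83
merge 21/83 + 27/83 → 48/83
merge 35/83 + 48/83 → 1
L = 13/83 + 21/83 + 27/83 + 35/83 + 48/83 + 1 = 227/83 ≈ 2.735 bits/symbol.

2.735 bits/symbol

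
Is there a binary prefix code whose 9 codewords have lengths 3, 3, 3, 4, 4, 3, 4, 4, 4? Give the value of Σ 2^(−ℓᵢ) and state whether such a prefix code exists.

0.8125; yes

With common denominator 2^4 = 16: Σ 2^(−ℓᵢ) = 2/16 + 2/16 + 2/16 + 1/16 + 1/16 + 2/16 + 1/16 + 1/16 + 1/16 = 13/16 = 0.8125.
Kraft's inequality requires Σ ≤ 1; here Σ = 0.8125 ≤ 1, so such a prefix code exists.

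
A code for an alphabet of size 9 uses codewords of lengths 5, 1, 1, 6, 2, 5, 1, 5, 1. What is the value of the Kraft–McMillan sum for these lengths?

With common denominator 2^6 = 64: Σ 2^(−ℓᵢ) = 2/64 + 32/64 + 32/64 + 1/64 + 16/64 + 2/64 + 32/64 + 2/64 + 32/64 = 151/64 = 2.359375.

2.359375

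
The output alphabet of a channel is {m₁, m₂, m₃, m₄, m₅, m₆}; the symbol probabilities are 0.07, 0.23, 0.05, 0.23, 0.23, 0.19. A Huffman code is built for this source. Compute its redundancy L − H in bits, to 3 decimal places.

0.027 bits

Entropy H = −Σ p log₂ p ≈ 2.4029 bits.
Huffman merges: 1/20+7/100→3/25; 3/25+19/100→31/100; 23/100+23/100→23/50; 23/100+31/100→27/50; 23/50+27/50→1. L = 243/100 ≈ 2.4300.
L − H = 2.4300 − 2.4029 = 0.027 bits.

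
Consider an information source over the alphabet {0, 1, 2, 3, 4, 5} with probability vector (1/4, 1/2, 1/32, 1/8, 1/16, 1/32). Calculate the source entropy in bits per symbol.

1.9375 bits

Each probability is a power of 1/2, so log₂(1/p) is an integer.
H = Σ p·log₂(1/p) = 1/4·2 + 1/2·1 + 1/32·5 + 1/8·3 + 1/16·4 + 1/32·5 = 1.9375 bits.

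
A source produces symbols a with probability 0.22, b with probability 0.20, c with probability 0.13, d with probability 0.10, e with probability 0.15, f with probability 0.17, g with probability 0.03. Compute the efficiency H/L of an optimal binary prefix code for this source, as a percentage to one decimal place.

Entropy H = −Σ p log₂ p ≈ 2.6567 bits.
Huffman merges: 3/100+1/10→13/100; 13/100+13/100→13/50; 3/20+17/100→8/25; 1/5+11/50→21/50; 13/50+8/25→29/50; 21/50+29/50→1. L = 271/100 ≈ 2.7100.
Efficiency = H/L = 2.6567/2.7100 = 98.0%.

98.0%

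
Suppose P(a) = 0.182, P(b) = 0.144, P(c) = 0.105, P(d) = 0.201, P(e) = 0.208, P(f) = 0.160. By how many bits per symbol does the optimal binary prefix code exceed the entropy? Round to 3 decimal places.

0.040 bits

Entropy H = −Σ p log₂ p ≈ 2.5508 bits.
Huffman merges: 21/200+18/125→249/1000; 4/25+91/500→171/500; 201/1000+26/125→409/1000; 249/1000+171/500→591/1000; 409/1000+591/1000→1. L = 2591/1000 ≈ 2.5910.
L − H = 2.5910 − 2.5508 = 0.040 bits.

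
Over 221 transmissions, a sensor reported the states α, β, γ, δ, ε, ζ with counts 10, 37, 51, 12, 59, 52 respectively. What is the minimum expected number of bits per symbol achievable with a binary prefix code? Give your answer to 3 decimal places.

Probabilities are the counts divided by 221.
Repeatedly combine the two least-probable nodes; the expected code length is the sum of the merged weights.
merge 10/221 + 12/221 → 22/221
merge 22/221 + 37/221 → 59/221
merge 3/13 + 4/17 → 103/221
merge 59/221 + 59/221 → 118/221
merge 103/221 + 118/221 → 1
L = 22/221 + 59/221 + 103/221 + 118/221 + 1 = 523/221 ≈ 2.367 bits/symbol.

2.367 bits/symbol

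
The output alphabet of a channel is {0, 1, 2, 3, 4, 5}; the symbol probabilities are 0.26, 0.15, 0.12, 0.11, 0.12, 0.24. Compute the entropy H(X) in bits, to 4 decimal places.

H = −Σ pᵢ log₂ pᵢ.
−0.26·log₂(0.26) = 0.5053
−0.15·log₂(0.15) = 0.4105
−0.12·log₂(0.12) = 0.3671
−0.11·log₂(0.11) = 0.3503
−0.12·log₂(0.12) = 0.3671
−0.24·log₂(0.24) = 0.4941
Sum ≈ 2.4944 → 2.4944 bits.

2.4944 bits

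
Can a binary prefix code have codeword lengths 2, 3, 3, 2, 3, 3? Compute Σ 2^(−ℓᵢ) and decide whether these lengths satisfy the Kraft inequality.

With common denominator 2^3 = 8: Σ 2^(−ℓᵢ) = 2/8 + 1/8 + 1/8 + 2/8 + 1/8 + 1/8 = 8/8 = 1.
Kraft's inequality requires Σ ≤ 1; here Σ = 1 ≤ 1, so such a prefix code exists.

1; yes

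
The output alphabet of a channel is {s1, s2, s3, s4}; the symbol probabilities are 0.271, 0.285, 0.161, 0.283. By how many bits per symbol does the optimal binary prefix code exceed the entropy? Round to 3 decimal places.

Entropy H = −Σ p log₂ p ≈ 1.9662 bits.
Huffman merges: 161/1000+271/1000→54/125; 283/1000+57/200→71/125; 54/125+71/125→1. L = 2 ≈ 2.0000.
L − H = 2.0000 − 1.9662 = 0.034 bits.

0.034 bits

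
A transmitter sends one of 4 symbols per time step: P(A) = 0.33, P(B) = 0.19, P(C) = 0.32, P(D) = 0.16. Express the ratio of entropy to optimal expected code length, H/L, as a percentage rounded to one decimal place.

Entropy H = −Σ p log₂ p ≈ 1.9321 bits.
Huffman merges: 4/25+19/100→7/20; 8/25+33/100→13/20; 7/20+13/20→1. L = 2 ≈ 2.0000.
Efficiency = H/L = 1.9321/2.0000 = 96.6%.

96.6%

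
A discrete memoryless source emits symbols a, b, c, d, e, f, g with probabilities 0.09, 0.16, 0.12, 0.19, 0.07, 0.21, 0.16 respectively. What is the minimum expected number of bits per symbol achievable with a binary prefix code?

Repeatedly combine the two least-probable nodes; the expected code length is the sum of the merged weights.
merge 7/100 + 9/100 → 4/25
merge 3/25 + 4/25 → 7/25
merge 4/25 + 4/25 → 8/25
merge 19/100 + 21/100 → 2/5
merge 7/25 + 8/25 → 3/5
merge 2/5 + 3/5 → 1
L = 4/25 + 7/25 + 8/25 + 2/5 + 3/5 + 1 = 69/25 = 2.76 bits/symbol.

2.76 bits/symbol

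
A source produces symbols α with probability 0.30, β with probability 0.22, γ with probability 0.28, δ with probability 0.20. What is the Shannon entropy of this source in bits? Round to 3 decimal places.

H = −Σ pᵢ log₂ pᵢ.
−0.30·log₂(0.30) = 0.5211
−0.22·log₂(0.22) = 0.4806
−0.28·log₂(0.28) = 0.5142
−0.20·log₂(0.20) = 0.4644
Sum ≈ 1.9803 → 1.980 bits.

1.980 bits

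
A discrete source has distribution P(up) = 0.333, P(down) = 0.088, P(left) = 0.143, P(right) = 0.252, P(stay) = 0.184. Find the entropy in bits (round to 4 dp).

2.1885 bits

H = −Σ pᵢ log₂ pᵢ.
−0.333·log₂(0.333) = 0.5283
−0.088·log₂(0.088) = 0.3086
−0.143·log₂(0.143) = 0.4012
−0.252·log₂(0.252) = 0.5011
−0.184·log₂(0.184) = 0.4494
Sum ≈ 2.1885 → 2.1885 bits.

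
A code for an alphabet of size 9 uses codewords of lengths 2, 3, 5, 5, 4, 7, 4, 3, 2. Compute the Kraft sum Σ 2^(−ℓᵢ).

0.9453125

With common denominator 2^7 = 128: Σ 2^(−ℓᵢ) = 32/128 + 16/128 + 4/128 + 4/128 + 8/128 + 1/128 + 8/128 + 16/128 + 32/128 = 121/128 = 0.9453125.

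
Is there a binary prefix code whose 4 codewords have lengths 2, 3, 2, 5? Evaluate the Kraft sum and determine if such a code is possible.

0.65625; yes

With common denominator 2^5 = 32: Σ 2^(−ℓᵢ) = 8/32 + 4/32 + 8/32 + 1/32 = 21/32 = 0.65625.
Kraft's inequality requires Σ ≤ 1; here Σ = 0.65625 ≤ 1, so such a prefix code exists.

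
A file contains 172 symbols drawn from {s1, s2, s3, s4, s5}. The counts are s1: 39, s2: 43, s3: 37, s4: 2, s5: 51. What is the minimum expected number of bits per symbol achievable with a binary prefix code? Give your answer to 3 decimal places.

Probabilities are the counts divided by 172.
Repeatedly combine the two least-probable nodes; the expected code length is the sum of the merged weights.
merge 1/86 + 37/172 → 39/172
merge 39/172 + 39/172 → 39/86
merge 1/4 + 51/172 → 47/86
merge 39/86 + 47/86 → 1
L = 39/172 + 39/86 + 47/86 + 1 = 383/172 ≈ 2.227 bits/symbol.

2.227 bits/symbol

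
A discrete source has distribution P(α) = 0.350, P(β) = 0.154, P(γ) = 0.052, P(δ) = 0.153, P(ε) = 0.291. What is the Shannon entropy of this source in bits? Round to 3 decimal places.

2.100 bits

H = −Σ pᵢ log₂ pᵢ.
−0.350·log₂(0.350) = 0.5301
−0.154·log₂(0.154) = 0.4156
−0.052·log₂(0.052) = 0.2218
−0.153·log₂(0.153) = 0.4144
−0.291·log₂(0.291) = 0.5182
Sum ≈ 2.1002 → 2.100 bits.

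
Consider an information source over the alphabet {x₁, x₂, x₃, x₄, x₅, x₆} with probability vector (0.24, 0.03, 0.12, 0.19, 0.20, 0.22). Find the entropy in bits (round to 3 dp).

2.413 bits

H = −Σ pᵢ log₂ pᵢ.
−0.24·log₂(0.24) = 0.4941
−0.03·log₂(0.03) = 0.1518
−0.12·log₂(0.12) = 0.3671
−0.19·log₂(0.19) = 0.4552
−0.20·log₂(0.20) = 0.4644
−0.22·log₂(0.22) = 0.4806
Sum ≈ 2.4132 → 2.413 bits.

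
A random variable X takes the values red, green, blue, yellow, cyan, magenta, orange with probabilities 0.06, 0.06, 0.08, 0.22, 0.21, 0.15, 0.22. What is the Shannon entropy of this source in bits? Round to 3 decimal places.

H = −Σ pᵢ log₂ pᵢ.
−0.06·log₂(0.06) = 0.2435
−0.06·log₂(0.06) = 0.2435
−0.08·log₂(0.08) = 0.2915
−0.22·log₂(0.22) = 0.4806
−0.21·log₂(0.21) = 0.4728
−0.15·log₂(0.15) = 0.4105
−0.22·log₂(0.22) = 0.4806
Sum ≈ 2.6231 → 2.623 bits.

2.623 bits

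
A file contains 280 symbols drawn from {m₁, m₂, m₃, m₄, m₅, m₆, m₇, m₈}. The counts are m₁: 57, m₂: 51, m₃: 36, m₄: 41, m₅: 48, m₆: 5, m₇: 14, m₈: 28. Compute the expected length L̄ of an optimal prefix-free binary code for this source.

2.85 bits/symbol

Probabilities are the counts divided by 280.
Repeatedly combine the two least-probable nodes; the expected code length is the sum of the merged weights.
merge 1/56 + 1/20 → 19/280
merge 19/280 + 1/10 → 47/280
merge 9/70 + 41/280 → 11/40
merge 47/280 + 6/35 → 19/56
merge 51/280 + 57/280 → 27/70
merge 11/40 + 19/56 → 43/70
merge 27/70 + 43/70 → 1
L = 19/280 + 47/280 + 11/40 + 19/56 + 27/70 + 43/70 + 1 = 57/20 = 2.85 bits/symbol.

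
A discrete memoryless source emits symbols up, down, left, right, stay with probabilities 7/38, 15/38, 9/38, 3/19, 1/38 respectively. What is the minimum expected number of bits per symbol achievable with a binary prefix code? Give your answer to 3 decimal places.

Repeatedly combine the two least-probable nodes; the expected code length is the sum of the merged weights.
merge 1/38 + 3/19 → 7/38
merge 7/38 + 7/38 → 7/19
merge 9/38 + 7/19 → 23/38
merge 15/38 + 23/38 → 1
L = 7/38 + 7/19 + 23/38 + 1 = 41/19 ≈ 2.158 bits/symbol.

2.158 bits/symbol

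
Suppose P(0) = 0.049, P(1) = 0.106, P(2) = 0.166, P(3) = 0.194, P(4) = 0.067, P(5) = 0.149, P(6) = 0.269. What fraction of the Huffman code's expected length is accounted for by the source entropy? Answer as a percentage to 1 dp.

99.0%

Entropy H = −Σ p log₂ p ≈ 2.6256 bits.
Huffman merges: 49/1000+67/1000→29/250; 53/500+29/250→111/500; 149/1000+83/500→63/200; 97/500+111/500→52/125; 269/1000+63/200→73/125; 52/125+73/125→1. L = 2653/1000 ≈ 2.6530.
Efficiency = H/L = 2.6256/2.6530 = 99.0%.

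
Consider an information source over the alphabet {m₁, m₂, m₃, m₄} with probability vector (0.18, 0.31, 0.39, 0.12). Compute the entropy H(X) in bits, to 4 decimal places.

1.8660 bits

H = −Σ pᵢ log₂ pᵢ.
−0.18·log₂(0.18) = 0.4453
−0.31·log₂(0.31) = 0.5238
−0.39·log₂(0.39) = 0.5298
−0.12·log₂(0.12) = 0.3671
Sum ≈ 1.8660 → 1.8660 bits.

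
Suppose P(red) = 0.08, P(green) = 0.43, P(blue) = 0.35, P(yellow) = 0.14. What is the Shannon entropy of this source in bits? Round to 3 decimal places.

H = −Σ pᵢ log₂ pᵢ.
−0.08·log₂(0.08) = 0.2915
−0.43·log₂(0.43) = 0.5236
−0.35·log₂(0.35) = 0.5301
−0.14·log₂(0.14) = 0.3971
Sum ≈ 1.7423 → 1.742 bits.

1.742 bits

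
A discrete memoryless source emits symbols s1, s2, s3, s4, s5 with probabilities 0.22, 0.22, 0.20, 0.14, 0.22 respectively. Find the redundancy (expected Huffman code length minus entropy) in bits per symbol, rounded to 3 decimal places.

Entropy H = −Σ p log₂ p ≈ 2.3032 bits.
Huffman merges: 7/50+1/5→17/50; 11/50+11/50→11/25; 11/50+17/50→14/25; 11/25+14/25→1. L = 117/50 ≈ 2.3400.
L − H = 2.3400 − 2.3032 = 0.037 bits.

0.037 bits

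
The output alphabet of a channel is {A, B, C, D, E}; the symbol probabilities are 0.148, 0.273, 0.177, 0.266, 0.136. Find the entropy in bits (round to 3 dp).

H = −Σ pᵢ log₂ pᵢ.
−0.148·log₂(0.148) = 0.4079
−0.273·log₂(0.273) = 0.5113
−0.177·log₂(0.177) = 0.4422
−0.266·log₂(0.266) = 0.5082
−0.136·log₂(0.136) = 0.3915
Sum ≈ 2.2611 → 2.261 bits.

2.261 bits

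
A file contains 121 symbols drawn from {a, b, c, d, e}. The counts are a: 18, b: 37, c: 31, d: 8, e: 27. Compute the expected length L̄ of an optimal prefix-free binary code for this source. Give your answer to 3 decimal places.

2.215 bits/symbol

Probabilities are the counts divided by 121.
Repeatedly combine the two least-probable nodes; the expected code length is the sum of the merged weights.
merge 8/121 + 18/121 → 26/121
merge 26/121 + 27/121 → 53/121
merge 31/121 + 37/121 → 68/121
merge 53/121 + 68/121 → 1
L = 26/121 + 53/121 + 68/121 + 1 = 268/121 ≈ 2.215 bits/symbol.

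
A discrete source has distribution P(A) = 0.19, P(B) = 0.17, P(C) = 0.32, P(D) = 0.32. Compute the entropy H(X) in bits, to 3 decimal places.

H = −Σ pᵢ log₂ pᵢ.
−0.19·log₂(0.19) = 0.4552
−0.17·log₂(0.17) = 0.4346
−0.32·log₂(0.32) = 0.5260
−0.32·log₂(0.32) = 0.5260
Sum ≈ 1.9419 → 1.942 bits.

1.942 bits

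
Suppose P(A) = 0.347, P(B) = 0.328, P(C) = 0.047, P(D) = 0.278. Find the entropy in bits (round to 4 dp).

H = −Σ pᵢ log₂ pᵢ.
−0.347·log₂(0.347) = 0.5299
−0.328·log₂(0.328) = 0.5275
−0.047·log₂(0.047) = 0.2073
−0.278·log₂(0.278) = 0.5134
Sum ≈ 1.7781 → 1.7781 bits.

1.7781 bits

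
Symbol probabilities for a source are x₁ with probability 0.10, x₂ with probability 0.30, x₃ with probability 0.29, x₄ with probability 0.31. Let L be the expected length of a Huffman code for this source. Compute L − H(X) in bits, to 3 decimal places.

0.105 bits

Entropy H = −Σ p log₂ p ≈ 1.8950 bits.
Huffman merges: 1/10+29/100→39/100; 3/10+31/100→61/100; 39/100+61/100→1. L = 2 ≈ 2.0000.
L − H = 2.0000 − 1.8950 = 0.105 bits.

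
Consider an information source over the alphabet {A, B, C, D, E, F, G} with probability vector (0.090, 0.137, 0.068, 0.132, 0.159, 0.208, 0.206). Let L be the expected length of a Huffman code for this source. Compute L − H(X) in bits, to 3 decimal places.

Entropy H = −Σ p log₂ p ≈ 2.7174 bits.
Huffman merges: 17/250+9/100→79/500; 33/250+137/1000→269/1000; 79/500+159/1000→317/1000; 103/500+26/125→207/500; 269/1000+317/1000→293/500; 207/500+293/500→1. L = 343/125 ≈ 2.7440.
L − H = 2.7440 − 2.7174 = 0.027 bits.

0.027 bits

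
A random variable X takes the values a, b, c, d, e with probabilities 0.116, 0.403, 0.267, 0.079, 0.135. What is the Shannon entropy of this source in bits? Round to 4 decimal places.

2.0769 bits

H = −Σ pᵢ log₂ pᵢ.
−0.116·log₂(0.116) = 0.3605
−0.403·log₂(0.403) = 0.5284
−0.267·log₂(0.267) = 0.5087
−0.079·log₂(0.079) = 0.2893
−0.135·log₂(0.135) = 0.3900
Sum ≈ 2.0769 → 2.0769 bits.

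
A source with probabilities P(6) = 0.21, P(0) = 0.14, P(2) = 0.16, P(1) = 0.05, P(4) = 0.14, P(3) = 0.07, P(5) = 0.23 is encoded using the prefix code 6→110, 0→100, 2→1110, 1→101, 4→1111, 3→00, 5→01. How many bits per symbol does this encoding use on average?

3 bits/symbol

L̄ = Σ pᵢ·ℓᵢ = 0.21·3 + 0.14·3 + 0.16·4 + 0.05·3 + 0.14·4 + 0.07·2 + 0.23·2 = 3 bits/symbol.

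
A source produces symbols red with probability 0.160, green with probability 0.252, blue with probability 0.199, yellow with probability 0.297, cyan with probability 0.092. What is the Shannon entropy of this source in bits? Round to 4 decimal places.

H = −Σ pᵢ log₂ pᵢ.
−0.160·log₂(0.160) = 0.4230
−0.252·log₂(0.252) = 0.5011
−0.199·log₂(0.199) = 0.4635
−0.297·log₂(0.297) = 0.5202
−0.092·log₂(0.092) = 0.3167
Sum ≈ 2.2245 → 2.2245 bits.

2.2245 bits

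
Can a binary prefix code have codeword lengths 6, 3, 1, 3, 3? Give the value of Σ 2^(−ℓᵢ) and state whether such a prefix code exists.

With common denominator 2^6 = 64: Σ 2^(−ℓᵢ) = 1/64 + 8/64 + 32/64 + 8/64 + 8/64 = 57/64 = 0.890625.
Kraft's inequality requires Σ ≤ 1; here Σ = 0.890625 ≤ 1, so such a prefix code exists.

0.890625; yes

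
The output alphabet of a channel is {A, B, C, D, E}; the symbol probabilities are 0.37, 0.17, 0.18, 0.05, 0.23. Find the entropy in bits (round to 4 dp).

H = −Σ pᵢ log₂ pᵢ.
−0.37·log₂(0.37) = 0.5307
−0.17·log₂(0.17) = 0.4346
−0.18·log₂(0.18) = 0.4453
−0.05·log₂(0.05) = 0.2161
−0.23·log₂(0.23) = 0.4877
Sum ≈ 2.1144 → 2.1144 bits.

2.1144 bits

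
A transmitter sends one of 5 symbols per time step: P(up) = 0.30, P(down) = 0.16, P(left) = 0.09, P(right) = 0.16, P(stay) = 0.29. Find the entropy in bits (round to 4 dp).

2.1977 bits

H = −Σ pᵢ log₂ pᵢ.
−0.30·log₂(0.30) = 0.5211
−0.16·log₂(0.16) = 0.4230
−0.09·log₂(0.09) = 0.3127
−0.16·log₂(0.16) = 0.4230
−0.29·log₂(0.29) = 0.5179
Sum ≈ 2.1977 → 2.1977 bits.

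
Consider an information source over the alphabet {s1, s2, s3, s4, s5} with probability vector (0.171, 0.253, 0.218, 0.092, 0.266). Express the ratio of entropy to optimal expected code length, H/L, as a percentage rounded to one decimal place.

Entropy H = −Σ p log₂ p ≈ 2.2413 bits.
Huffman merges: 23/250+171/1000→263/1000; 109/500+253/1000→471/1000; 263/1000+133/500→529/1000; 471/1000+529/1000→1. L = 2263/1000 ≈ 2.2630.
Efficiency = H/L = 2.2413/2.2630 = 99.0%.

99.0%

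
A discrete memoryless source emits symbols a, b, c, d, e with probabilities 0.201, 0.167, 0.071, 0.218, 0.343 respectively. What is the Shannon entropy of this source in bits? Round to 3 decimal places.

H = −Σ pᵢ log₂ pᵢ.
−0.201·log₂(0.201) = 0.4653
−0.167·log₂(0.167) = 0.4312
−0.071·log₂(0.071) = 0.2709
−0.218·log₂(0.218) = 0.4791
−0.343·log₂(0.343) = 0.5295
Sum ≈ 2.1760 → 2.176 bits.

2.176 bits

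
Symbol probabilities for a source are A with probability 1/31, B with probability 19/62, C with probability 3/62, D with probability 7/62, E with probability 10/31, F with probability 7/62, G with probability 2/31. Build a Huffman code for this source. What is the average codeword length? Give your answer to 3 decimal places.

Repeatedly combine the two least-probable nodes; the expected code length is the sum of the merged weights.
merge 1/31 + 3/62 → 5/62
merge 2/31 + 5/62 → 9/62
merge 7/62 + 7/62 → 7/31
merge 9/62 + 7/31 → 23/62
merge 19/62 + 10/31 → 39/62
merge 23/62 + 39/62 → 1
L = 5/62 + 9/62 + 7/31 + 23/62 + 39/62 + 1 = 76/31 ≈ 2.452 bits/symbol.

2.452 bits/symbol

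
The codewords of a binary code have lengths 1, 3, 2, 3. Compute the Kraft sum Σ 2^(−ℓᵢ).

1

With common denominator 2^3 = 8: Σ 2^(−ℓᵢ) = 4/8 + 1/8 + 2/8 + 1/8 = 8/8 = 1.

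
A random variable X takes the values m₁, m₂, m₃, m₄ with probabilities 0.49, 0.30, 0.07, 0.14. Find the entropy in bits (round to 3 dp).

1.691 bits

H = −Σ pᵢ log₂ pᵢ.
−0.49·log₂(0.49) = 0.5043
−0.30·log₂(0.30) = 0.5211
−0.07·log₂(0.07) = 0.2686
−0.14·log₂(0.14) = 0.3971
Sum ≈ 1.6910 → 1.691 bits.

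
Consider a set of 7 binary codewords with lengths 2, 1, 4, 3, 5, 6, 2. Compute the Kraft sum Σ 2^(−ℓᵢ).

1.234375

With common denominator 2^6 = 64: Σ 2^(−ℓᵢ) = 16/64 + 32/64 + 4/64 + 8/64 + 2/64 + 1/64 + 16/64 = 79/64 = 1.234375.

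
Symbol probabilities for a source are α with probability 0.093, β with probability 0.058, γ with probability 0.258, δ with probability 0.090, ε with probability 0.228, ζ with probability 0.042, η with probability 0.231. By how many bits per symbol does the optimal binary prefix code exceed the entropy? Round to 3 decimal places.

Entropy H = −Σ p log₂ p ≈ 2.5406 bits.
Huffman merges: 21/500+29/500→1/10; 9/100+93/1000→183/1000; 1/10+183/1000→283/1000; 57/250+231/1000→459/1000; 129/500+283/1000→541/1000; 459/1000+541/1000→1. L = 1283/500 ≈ 2.5660.
L − H = 2.5660 − 2.5406 = 0.025 bits.

0.025 bits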